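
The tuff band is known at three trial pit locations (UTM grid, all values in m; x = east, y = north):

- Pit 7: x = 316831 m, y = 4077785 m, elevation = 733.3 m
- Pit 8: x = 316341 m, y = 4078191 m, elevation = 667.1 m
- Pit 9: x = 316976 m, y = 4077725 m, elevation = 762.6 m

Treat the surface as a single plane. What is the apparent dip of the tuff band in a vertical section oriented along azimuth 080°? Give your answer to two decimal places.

16.32°

Let the plane be z = a·x + b·y + c.
Pit 8−Pit 7: −490a + 406b = −66.2;  Pit 9−Pit 7: 145a − 60b = 29.3.
Solving gives a = 0.26888, b = 0.16145.
Unit vector along 080° is (sin 80°, cos 80°) = (0.9848, 0.1736).
Slope in that direction = a·(0.9848) + b·(0.1736) = 0.29283.
Apparent dip = arctan|0.29283| = 16.32° (true dip is 17.4°, so apparent ≤ true as expected).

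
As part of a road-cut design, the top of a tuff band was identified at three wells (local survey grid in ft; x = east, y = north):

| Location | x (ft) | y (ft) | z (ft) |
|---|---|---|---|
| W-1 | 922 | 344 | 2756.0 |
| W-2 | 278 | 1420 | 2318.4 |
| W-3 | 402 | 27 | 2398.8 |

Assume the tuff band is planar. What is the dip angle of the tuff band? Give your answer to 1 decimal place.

34.4°

Two edge vectors: W-1→W-2 = (-644, 1076, -437.6), W-1→W-3 = (-520, -317, -357.2).
Normal n = (W-1→W-2) × (W-1→W-3) = (-523066.4, -2484.8, 763668).
So ∂z/∂x = −n_x/n_z = 0.68494 and ∂z/∂y = −n_y/n_z = 0.00325.
Gradient magnitude |∇z| = √(a² + b²) = √(0.46914 + 0.00001) = 0.68495.
True dip = arctan(0.68495) = 34.4°, dipping toward W (azimuth ≈ 270°).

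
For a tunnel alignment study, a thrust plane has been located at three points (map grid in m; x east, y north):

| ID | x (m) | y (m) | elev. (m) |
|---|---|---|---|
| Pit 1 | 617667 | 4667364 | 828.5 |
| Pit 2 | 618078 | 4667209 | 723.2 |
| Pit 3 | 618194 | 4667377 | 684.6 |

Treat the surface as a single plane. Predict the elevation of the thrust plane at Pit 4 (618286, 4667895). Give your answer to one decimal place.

637.9 m

Two edge vectors: Pit 1→Pit 2 = (411, -155, -105.3), Pit 1→Pit 3 = (527, 13, -143.9).
Normal n = (Pit 1→Pit 2) × (Pit 1→Pit 3) = (23673.4, 3649.8, 87028).
So ∂z/∂x = −n_x/n_z = −0.272020499 and ∂z/∂y = −n_y/n_z = −0.041938227.
Intercept c from Pit 1: 828.5 + 168018.09 + 195740.97 = 364587.56.
At (618286, 4667895): z = −168186.5 − 195763.2 + 364587.56 = 637.9 m.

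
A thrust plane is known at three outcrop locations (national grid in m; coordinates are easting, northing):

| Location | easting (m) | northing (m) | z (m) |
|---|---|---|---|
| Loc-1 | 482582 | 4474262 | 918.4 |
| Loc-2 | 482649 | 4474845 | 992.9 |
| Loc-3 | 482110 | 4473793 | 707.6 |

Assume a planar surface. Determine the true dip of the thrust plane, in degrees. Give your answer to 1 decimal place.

20.4°

Two edge vectors: Loc-1→Loc-2 = (67, 583, 74.5), Loc-1→Loc-3 = (-472, -469, -210.8).
Normal n = (Loc-1→Loc-2) × (Loc-1→Loc-3) = (-87955.9, -21040.4, 243753).
So ∂z/∂easting = −n_x/n_z = 0.36084 and ∂z/∂northing = −n_y/n_z = 0.08632.
Gradient magnitude |∇z| = √(a² + b²) = √(0.13021 + 0.00745) = 0.37102.
True dip = arctan(0.37102) = 20.4°, dipping toward WSW (azimuth ≈ 257°).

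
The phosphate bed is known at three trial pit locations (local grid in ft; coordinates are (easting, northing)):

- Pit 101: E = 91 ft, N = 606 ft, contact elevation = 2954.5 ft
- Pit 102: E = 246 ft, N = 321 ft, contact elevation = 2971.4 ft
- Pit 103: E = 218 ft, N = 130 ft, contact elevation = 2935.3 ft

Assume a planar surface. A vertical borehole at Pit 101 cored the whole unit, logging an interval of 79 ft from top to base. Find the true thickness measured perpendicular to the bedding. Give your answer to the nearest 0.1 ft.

73.7 ft

Two edge vectors: Pit 101→Pit 102 = (155, -285, 16.9), Pit 101→Pit 103 = (127, -476, -19.2).
Normal n = (Pit 101→Pit 102) × (Pit 101→Pit 103) = (13516.4, 5122.3, -37585).
So ∂z/∂E = −n_x/n_z = 0.35962 and ∂z/∂N = −n_y/n_z = 0.13629.
|∇z| = √(a²+b²) = 0.38458, so dip δ = arctan(0.38458) = 21.04°.
True thickness = vertical thickness × cos δ = 79 × cos 21.04° = 73.7 ft.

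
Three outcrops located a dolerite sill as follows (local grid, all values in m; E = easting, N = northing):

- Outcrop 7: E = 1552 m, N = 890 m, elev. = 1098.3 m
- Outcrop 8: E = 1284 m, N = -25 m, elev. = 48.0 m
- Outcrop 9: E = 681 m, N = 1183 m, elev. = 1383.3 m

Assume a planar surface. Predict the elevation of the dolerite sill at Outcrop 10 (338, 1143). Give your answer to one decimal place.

Let the plane be z = a·E + b·N + c.
Outcrop 8−Outcrop 7: −268a − 915b = −1050.3;  Outcrop 9−Outcrop 7: −871a + 293b = 285.
Solving gives a = 0.053642, b = 1.132157.
Then c = 1098.3 − a·1552 − b·890 = 7.43.
At (338, 1143): z = 18.1 + 1294.1 + 7.43 = 1319.6 m.

1319.6 m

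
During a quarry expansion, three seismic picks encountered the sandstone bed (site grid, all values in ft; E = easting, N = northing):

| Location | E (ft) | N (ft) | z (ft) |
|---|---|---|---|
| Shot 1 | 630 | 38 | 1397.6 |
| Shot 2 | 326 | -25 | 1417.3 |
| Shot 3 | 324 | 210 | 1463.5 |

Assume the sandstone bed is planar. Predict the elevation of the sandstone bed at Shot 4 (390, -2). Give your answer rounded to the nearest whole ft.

1415 ft

Let the plane be z = a·E + b·N + c.
Shot 2−Shot 1: −304a − 63b = 19.7;  Shot 3−Shot 1: −306a + 172b = 65.9.
Solving gives a = −0.10536, b = 0.19570.
Then c = 1397.6 − a·630 − b·38 = 1456.54.
At (390, -2): z = −41.1 − 0.4 + 1456.54 = 1415.1 ft.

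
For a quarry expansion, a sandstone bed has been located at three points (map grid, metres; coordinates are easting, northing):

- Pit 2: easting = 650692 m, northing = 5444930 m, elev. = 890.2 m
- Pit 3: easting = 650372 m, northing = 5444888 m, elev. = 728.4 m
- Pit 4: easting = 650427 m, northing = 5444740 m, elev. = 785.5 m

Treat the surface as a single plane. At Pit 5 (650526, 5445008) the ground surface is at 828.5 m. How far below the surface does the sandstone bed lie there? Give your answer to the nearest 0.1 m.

Two edge vectors: Pit 2→Pit 3 = (-320, -42, -161.8), Pit 2→Pit 4 = (-265, -190, -104.7).
Normal n = (Pit 2→Pit 3) × (Pit 2→Pit 4) = (-26344.6, 9373, 49670).
So ∂z/∂easting = −n_x/n_z = 0.530392591 and ∂z/∂northing = −n_y/n_z = −0.188705456.
Intercept c from Pit 2: 890.2 − 345122.22 + 1027488.00 = 683255.98.
At (650526, 5445008): z_contact = 345034.17 − 1027502.72 + 683255.98 = 787.44 m.
Depth below ground = 828.5 − 787.44 = 41.1 m.

41.1 m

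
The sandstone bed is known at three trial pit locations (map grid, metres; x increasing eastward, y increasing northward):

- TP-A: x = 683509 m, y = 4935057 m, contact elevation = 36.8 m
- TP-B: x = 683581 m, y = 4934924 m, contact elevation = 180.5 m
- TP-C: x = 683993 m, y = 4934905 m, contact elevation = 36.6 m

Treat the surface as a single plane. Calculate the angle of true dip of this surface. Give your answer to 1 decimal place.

Two edge vectors: TP-A→TP-B = (72, -133, 143.7), TP-A→TP-C = (484, -152, -0.2).
Normal n = (TP-A→TP-B) × (TP-A→TP-C) = (21869, 69565.2, 53428).
So ∂z/∂x = −n_x/n_z = −0.40932 and ∂z/∂y = −n_y/n_z = −1.30204.
Gradient magnitude |∇z| = √(a² + b²) = √(0.16754 + 1.69530) = 1.36486.
True dip = arctan(1.36486) = 53.8°, dipping toward NNE (azimuth ≈ 017°).

53.8°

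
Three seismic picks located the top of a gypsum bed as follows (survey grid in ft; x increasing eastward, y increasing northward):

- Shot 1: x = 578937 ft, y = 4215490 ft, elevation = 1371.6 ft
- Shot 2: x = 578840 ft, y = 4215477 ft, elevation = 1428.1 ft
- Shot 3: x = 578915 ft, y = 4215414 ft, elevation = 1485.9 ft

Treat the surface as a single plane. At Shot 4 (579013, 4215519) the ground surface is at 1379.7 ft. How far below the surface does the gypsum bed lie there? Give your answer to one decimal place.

Let the plane be z = a·x + b·y + c.
Shot 2−Shot 1: −97a − 13b = 56.5;  Shot 3−Shot 1: −22a − 76b = 114.3.
Solving gives a = −0.396288456, b = −1.389232289.
Then c = 1371.6 − a·578937 − b·4215490 = 6087092.47.
At (579013, 4215519): z_contact = −229456.17 − 5856335.11 + 6087092.47 = 1301.19 ft.
Depth below ground = 1379.7 − 1301.19 = 78.5 ft.

78.5 ft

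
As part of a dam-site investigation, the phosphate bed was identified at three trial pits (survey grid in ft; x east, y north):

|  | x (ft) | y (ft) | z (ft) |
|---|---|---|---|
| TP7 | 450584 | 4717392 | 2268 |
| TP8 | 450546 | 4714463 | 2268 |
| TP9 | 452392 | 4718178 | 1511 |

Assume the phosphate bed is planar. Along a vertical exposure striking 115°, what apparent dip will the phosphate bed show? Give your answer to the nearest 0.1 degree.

21.0°

Let the plane be z = a·x + b·y + c.
TP8−TP7: −38a − 2929b = 0;  TP9−TP7: 1808a + 786b = −757.
Solving gives a = −0.42107, b = 0.00546.
Unit vector along 115° is (sin 115°, cos 115°) = (0.9063, -0.4226).
Slope in that direction = a·(0.9063) + b·(-0.4226) = −0.38393.
Apparent dip = arctan|0.38393| = 21.0° (true dip is 22.8°, so apparent ≤ true as expected).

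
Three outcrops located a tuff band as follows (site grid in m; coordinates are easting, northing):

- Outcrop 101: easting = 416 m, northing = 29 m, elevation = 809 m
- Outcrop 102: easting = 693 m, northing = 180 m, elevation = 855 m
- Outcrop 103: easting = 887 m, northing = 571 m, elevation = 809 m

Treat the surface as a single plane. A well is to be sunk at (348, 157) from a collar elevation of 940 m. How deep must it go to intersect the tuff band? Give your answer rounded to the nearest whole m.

188 m

Let the plane be z = a·easting + b·northing + c.
Outcrop 102−Outcrop 101: 277a + 151b = 46;  Outcrop 103−Outcrop 101: 471a + 542b = 0.
Solving gives a = 0.31554, b = −0.27421.
Then c = 809 − a·416 − b·29 = 685.69.
At (348, 157): z_contact = 109.8 − 43.1 + 685.69 = 752.4 m.
Depth below ground = 940 − 752.4 = 188 m.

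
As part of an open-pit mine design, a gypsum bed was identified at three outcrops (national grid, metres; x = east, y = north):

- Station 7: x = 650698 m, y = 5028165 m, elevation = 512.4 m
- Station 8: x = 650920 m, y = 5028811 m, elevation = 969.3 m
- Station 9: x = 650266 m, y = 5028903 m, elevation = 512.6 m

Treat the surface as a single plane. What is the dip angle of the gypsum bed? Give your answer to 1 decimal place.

Let the plane be z = a·x + b·y + c.
Station 8−Station 7: 222a + 646b = 456.9;  Station 9−Station 7: −432a + 738b = 0.2.
Solving gives a = 0.76102, b = 0.44575.
Gradient magnitude |∇z| = √(a² + b²) = √(0.57916 + 0.19869) = 0.88196.
True dip = arctan(0.88196) = 41.4°, dipping toward WSW (azimuth ≈ 240°).

41.4°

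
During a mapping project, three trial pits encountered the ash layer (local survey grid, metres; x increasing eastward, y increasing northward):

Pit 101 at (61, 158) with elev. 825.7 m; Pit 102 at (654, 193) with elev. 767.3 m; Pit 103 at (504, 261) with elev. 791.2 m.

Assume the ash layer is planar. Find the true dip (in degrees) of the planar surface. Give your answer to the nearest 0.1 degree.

9.0°

Let the plane be z = a·x + b·y + c.
Pit 102−Pit 101: 593a + 35b = −58.4;  Pit 103−Pit 101: 443a + 103b = −34.5.
Solving gives a = −0.10549, b = 0.11877.
Gradient magnitude |∇z| = √(a² + b²) = √(0.01113 + 0.01411) = 0.15885.
True dip = arctan(0.15885) = 9.0°, dipping toward SE (azimuth ≈ 138°).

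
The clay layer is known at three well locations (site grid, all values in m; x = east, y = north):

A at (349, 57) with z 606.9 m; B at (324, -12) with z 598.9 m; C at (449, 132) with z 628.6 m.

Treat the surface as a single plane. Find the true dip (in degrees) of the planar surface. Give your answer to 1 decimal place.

Two edge vectors: A→B = (-25, -69, -8), A→C = (100, 75, 21.7).
Normal n = (A→B) × (A→C) = (-897.3, -257.5, 5025).
So ∂z/∂x = −n_x/n_z = 0.17857 and ∂z/∂y = −n_y/n_z = 0.05124.
Gradient magnitude |∇z| = √(a² + b²) = √(0.03189 + 0.00263) = 0.18577.
True dip = arctan(0.18577) = 10.5°, dipping toward WSW (azimuth ≈ 254°).

10.5°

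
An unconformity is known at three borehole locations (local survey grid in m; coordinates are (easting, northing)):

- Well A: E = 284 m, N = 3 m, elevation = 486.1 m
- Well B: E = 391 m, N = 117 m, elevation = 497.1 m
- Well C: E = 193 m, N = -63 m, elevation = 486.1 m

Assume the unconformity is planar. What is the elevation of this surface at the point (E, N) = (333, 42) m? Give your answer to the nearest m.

487 m

Two edge vectors: Well A→Well B = (107, 114, 11), Well A→Well C = (-91, -66, 0).
Normal n = (Well A→Well B) × (Well A→Well C) = (726, -1001, 3312).
So ∂z/∂E = −n_x/n_z = −0.21920 and ∂z/∂N = −n_y/n_z = 0.30223.
Intercept c from Well A: 486.1 + 62.25 − 0.91 = 547.45.
At (333, 42): z = −73.0 + 12.7 + 547.45 = 487.1 m.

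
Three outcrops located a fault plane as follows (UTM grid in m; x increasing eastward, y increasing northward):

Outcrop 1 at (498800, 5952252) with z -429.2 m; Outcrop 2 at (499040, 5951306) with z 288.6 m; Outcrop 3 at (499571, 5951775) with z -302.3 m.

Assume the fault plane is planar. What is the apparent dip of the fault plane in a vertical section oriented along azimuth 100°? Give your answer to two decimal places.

11.77°

Let the plane be z = a·x + b·y + c.
Outcrop 2−Outcrop 1: 240a − 946b = 717.8;  Outcrop 3−Outcrop 1: 771a − 477b = 126.9.
Solving gives a = −0.36160, b = −0.85051.
Unit vector along 100° is (sin 100°, cos 100°) = (0.9848, -0.1736).
Slope in that direction = a·(0.9848) + b·(-0.1736) = −0.20842.
Apparent dip = arctan|0.20842| = 11.77° (true dip is 42.7°, so apparent ≤ true as expected).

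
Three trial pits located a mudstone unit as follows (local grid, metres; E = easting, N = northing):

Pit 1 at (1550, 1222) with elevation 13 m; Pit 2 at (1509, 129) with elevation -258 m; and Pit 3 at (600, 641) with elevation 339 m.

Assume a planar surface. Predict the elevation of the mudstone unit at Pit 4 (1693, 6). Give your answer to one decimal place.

-384.0 m

Let the plane be z = a·E + b·N + c.
Pit 2−Pit 1: −41a − 1093b = −271;  Pit 3−Pit 1: −950a − 581b = 326.
Solving gives a = −0.506411, b = 0.266938.
Then c = 13 − a·1550 − b·1222 = 471.74.
At (1693, 6): z = −857.4 + 1.6 + 471.74 = -384.0 m.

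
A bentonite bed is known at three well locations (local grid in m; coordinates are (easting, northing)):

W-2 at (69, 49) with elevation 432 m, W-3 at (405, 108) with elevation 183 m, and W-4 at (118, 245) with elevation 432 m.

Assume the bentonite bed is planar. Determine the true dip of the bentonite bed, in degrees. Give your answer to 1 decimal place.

Let the plane be z = a·E + b·N + c.
W-3−W-2: 336a + 59b = −249;  W-4−W-2: 49a + 196b = 0.
Solving gives a = −0.77510, b = 0.19377.
Gradient magnitude |∇z| = √(a² + b²) = √(0.60078 + 0.03755) = 0.79895.
True dip = arctan(0.79895) = 38.6°, dipping toward ESE (azimuth ≈ 104°).

38.6°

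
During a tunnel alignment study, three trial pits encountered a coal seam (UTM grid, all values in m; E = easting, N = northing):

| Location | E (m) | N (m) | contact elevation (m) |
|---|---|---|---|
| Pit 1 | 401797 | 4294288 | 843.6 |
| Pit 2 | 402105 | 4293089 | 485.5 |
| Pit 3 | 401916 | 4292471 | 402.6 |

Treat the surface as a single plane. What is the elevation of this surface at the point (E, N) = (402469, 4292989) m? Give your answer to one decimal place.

Let the plane be z = a·E + b·N + c.
Pit 2−Pit 1: 308a − 1199b = −358.1;  Pit 3−Pit 1: 119a − 1817b = −441.
Solving gives a = −0.292378554, b = 0.223559137.
Then c = 843.6 − a·401797 − b·4294288 = −841706.89.
At (402469, 4292989): z = −117673.3 + 959736.9 − 841706.89 = 356.7 m.

356.7 m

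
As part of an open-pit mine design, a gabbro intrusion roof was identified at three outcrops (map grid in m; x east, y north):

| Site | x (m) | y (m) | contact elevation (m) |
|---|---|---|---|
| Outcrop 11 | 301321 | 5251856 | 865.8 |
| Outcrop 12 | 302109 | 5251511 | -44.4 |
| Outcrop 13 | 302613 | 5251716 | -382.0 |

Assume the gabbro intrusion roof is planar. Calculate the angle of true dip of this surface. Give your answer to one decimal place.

47.0°

Let the plane be z = a·x + b·y + c.
Outcrop 12−Outcrop 11: 788a − 345b = −910.2;  Outcrop 13−Outcrop 11: 1292a − 140b = −1247.8.
Solving gives a = −0.90353, b = 0.57454.
Gradient magnitude |∇z| = √(a² + b²) = √(0.81637 + 0.33010) = 1.07073.
True dip = arctan(1.07073) = 47.0°, dipping toward ESE (azimuth ≈ 122°).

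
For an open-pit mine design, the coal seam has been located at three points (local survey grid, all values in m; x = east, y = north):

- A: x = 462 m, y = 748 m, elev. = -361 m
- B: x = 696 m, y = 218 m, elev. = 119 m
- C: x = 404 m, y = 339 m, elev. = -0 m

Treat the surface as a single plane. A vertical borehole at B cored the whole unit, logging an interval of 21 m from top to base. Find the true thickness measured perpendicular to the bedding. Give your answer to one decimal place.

15.7 m

Two edge vectors: A→B = (234, -530, 480), A→C = (-58, -409, 361).
Normal n = (A→B) × (A→C) = (4990, -112314, -126446).
So ∂z/∂x = −n_x/n_z = 0.03946 and ∂z/∂y = −n_y/n_z = −0.88824.
|∇z| = √(a²+b²) = 0.88911, so dip δ = arctan(0.88911) = 41.64°.
True thickness = vertical thickness × cos δ = 21 × cos 41.64° = 15.7 m.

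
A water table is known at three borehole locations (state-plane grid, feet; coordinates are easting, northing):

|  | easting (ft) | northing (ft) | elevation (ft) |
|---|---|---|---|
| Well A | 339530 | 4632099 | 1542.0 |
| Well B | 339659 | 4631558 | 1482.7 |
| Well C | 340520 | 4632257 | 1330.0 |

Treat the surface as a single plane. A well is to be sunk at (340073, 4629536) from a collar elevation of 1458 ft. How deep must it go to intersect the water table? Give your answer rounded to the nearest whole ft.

Two edge vectors: Well A→Well B = (129, -541, -59.3), Well A→Well C = (990, 158, -212).
Normal n = (Well A→Well B) × (Well A→Well C) = (124061.4, -31359, 555972).
So ∂z/∂easting = −n_x/n_z = −0.22314325 and ∂z/∂northing = −n_y/n_z = 0.05640392.
Intercept c from Well A: 1542 + 75763.83 − 261268.54 = −183962.71.
At (340073, 4629536): z_contact = −75885.0 + 261124.0 − 183962.71 = 1276.3 ft.
Depth below ground = 1458 − 1276.3 = 182 ft.

182 ft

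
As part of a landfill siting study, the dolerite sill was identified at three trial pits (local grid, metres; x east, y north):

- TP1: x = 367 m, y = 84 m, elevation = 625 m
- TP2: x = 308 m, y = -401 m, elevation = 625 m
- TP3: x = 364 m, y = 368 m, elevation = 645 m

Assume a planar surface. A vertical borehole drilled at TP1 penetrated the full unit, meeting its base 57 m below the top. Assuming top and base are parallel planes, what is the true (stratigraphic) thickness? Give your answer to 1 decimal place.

50.2 m

Two edge vectors: TP1→TP2 = (-59, -485, 0), TP1→TP3 = (-3, 284, 20).
Normal n = (TP1→TP2) × (TP1→TP3) = (-9700, 1180, -18211).
So ∂z/∂x = −n_x/n_z = −0.53265 and ∂z/∂y = −n_y/n_z = 0.06480.
|∇z| = √(a²+b²) = 0.53657, so dip δ = arctan(0.53657) = 28.22°.
True thickness = vertical thickness × cos δ = 57 × cos 28.22° = 50.2 m.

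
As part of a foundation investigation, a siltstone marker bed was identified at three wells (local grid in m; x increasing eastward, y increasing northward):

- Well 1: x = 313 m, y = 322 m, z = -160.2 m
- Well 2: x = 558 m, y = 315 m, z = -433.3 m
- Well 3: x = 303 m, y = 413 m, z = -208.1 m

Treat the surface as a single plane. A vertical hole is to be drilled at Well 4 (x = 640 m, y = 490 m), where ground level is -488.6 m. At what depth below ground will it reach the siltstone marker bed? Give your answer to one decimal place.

Two edge vectors: Well 1→Well 2 = (245, -7, -273.1), Well 1→Well 3 = (-10, 91, -47.9).
Normal n = (Well 1→Well 2) × (Well 1→Well 3) = (25187.4, 14466.5, 22225).
So ∂z/∂x = −n_x/n_z = −1.13329 and ∂z/∂y = −n_y/n_z = −0.65091.
Intercept c from Well 1: -160.2 + 354.72 + 209.59 = 404.11.
At (640, 490): z_contact = −725.31 − 318.95 + 404.11 = -640.14 m.
Depth below ground = -488.6 − (-640.14) = 151.5 m.

151.5 m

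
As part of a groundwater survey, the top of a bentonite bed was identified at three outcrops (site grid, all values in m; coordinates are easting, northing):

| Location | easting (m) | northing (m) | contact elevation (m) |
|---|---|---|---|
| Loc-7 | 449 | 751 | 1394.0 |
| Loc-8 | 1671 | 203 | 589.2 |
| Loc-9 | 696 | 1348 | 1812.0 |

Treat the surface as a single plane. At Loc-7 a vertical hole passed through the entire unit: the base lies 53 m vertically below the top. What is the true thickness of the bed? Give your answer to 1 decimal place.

Let the plane be z = a·easting + b·northing + c.
Loc-8−Loc-7: 1222a − 548b = −804.8;  Loc-9−Loc-7: 247a + 597b = 418.
Solving gives a = −0.29067, b = 0.82043.
|∇z| = √(a²+b²) = 0.87040, so dip δ = arctan(0.87040) = 41.04°.
True thickness = vertical thickness × cos δ = 53 × cos 41.04° = 40.0 m.

40.0 m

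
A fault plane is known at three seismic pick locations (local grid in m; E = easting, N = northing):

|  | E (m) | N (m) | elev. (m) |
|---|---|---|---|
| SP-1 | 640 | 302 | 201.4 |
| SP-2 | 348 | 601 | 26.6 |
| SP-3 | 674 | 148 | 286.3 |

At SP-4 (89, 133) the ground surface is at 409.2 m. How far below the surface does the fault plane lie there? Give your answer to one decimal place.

140.6 m

Two edge vectors: SP-1→SP-2 = (-292, 299, -174.8), SP-1→SP-3 = (34, -154, 84.9).
Normal n = (SP-1→SP-2) × (SP-1→SP-3) = (-1534.1, 18847.6, 34802).
So ∂z/∂E = −n_x/n_z = 0.04408 and ∂z/∂N = −n_y/n_z = −0.54157.
Intercept c from SP-1: 201.4 − 28.21 + 163.55 = 336.74.
At (89, 133): z_contact = 3.92 − 72.03 + 336.74 = 268.64 m.
Depth below ground = 409.2 − 268.64 = 140.6 m.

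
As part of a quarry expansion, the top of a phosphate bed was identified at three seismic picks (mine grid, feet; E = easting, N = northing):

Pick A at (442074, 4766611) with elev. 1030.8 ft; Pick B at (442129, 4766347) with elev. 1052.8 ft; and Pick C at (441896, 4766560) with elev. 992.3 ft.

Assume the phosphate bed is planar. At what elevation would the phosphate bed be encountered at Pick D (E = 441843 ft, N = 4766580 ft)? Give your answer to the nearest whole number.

Two edge vectors: Pick A→Pick B = (55, -264, 22), Pick A→Pick C = (-178, -51, -38.5).
Normal n = (Pick A→Pick B) × (Pick A→Pick C) = (11286, -1798.5, -49797).
So ∂z/∂E = −n_x/n_z = 0.22664016 and ∂z/∂N = −n_y/n_z = −0.03611663.
Intercept c from Pick A: 1030.8 − 100191.72 + 172153.94 = 72993.02.
At (441843, 4766580): z = 100139.4 − 172152.8 + 72993.02 = 979.6 ft.

980 ft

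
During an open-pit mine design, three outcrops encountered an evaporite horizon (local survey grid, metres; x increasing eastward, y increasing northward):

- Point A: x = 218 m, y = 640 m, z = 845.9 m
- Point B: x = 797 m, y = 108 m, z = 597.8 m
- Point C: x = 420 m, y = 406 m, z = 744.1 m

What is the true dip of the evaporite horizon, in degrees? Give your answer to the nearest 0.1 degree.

Let the plane be z = a·x + b·y + c.
Point B−Point A: 579a − 532b = −248.1;  Point C−Point A: 202a − 234b = −101.8.
Solving gives a = −0.13910, b = 0.31497.
Gradient magnitude |∇z| = √(a² + b²) = √(0.01935 + 0.09920) = 0.34431.
True dip = arctan(0.34431) = 19.0°, dipping toward SSE (azimuth ≈ 156°).

19.0°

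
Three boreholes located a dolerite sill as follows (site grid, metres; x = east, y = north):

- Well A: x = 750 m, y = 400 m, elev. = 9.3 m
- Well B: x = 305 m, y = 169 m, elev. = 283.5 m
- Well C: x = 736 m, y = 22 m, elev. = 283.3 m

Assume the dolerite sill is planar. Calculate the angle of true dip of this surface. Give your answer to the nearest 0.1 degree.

Two edge vectors: Well A→Well B = (-445, -231, 274.2), Well A→Well C = (-14, -378, 274).
Normal n = (Well A→Well B) × (Well A→Well C) = (40353.6, 118091.2, 164976).
So ∂z/∂x = −n_x/n_z = −0.24460 and ∂z/∂y = −n_y/n_z = −0.71581.
Gradient magnitude |∇z| = √(a² + b²) = √(0.05983 + 0.51238) = 0.75645.
True dip = arctan(0.75645) = 37.1°, dipping toward NNE (azimuth ≈ 019°).

37.1°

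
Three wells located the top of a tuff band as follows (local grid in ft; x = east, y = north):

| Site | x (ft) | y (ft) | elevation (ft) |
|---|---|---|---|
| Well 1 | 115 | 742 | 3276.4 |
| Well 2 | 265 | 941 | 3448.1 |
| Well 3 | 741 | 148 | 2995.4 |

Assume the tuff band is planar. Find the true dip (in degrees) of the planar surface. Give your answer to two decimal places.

Let the plane be z = a·x + b·y + c.
Well 2−Well 1: 150a + 199b = 171.7;  Well 3−Well 1: 626a − 594b = −281.
Solving gives a = 0.21561, b = 0.70029.
Gradient magnitude |∇z| = √(a² + b²) = √(0.04649 + 0.49041) = 0.73273.
True dip = arctan(0.73273) = 36.23°, dipping toward SSW (azimuth ≈ 197°).

36.23°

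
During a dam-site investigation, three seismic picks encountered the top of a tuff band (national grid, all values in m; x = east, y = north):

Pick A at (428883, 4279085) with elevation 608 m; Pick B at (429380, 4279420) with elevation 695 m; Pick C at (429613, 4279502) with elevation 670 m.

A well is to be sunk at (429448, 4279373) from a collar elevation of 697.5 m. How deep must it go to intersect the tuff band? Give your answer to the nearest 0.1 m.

72.0 m

Two edge vectors: Pick A→Pick B = (497, 335, 87), Pick A→Pick C = (730, 417, 62).
Normal n = (Pick A→Pick B) × (Pick A→Pick C) = (-15509, 32696, -37301).
So ∂z/∂x = −n_x/n_z = −0.415779738 and ∂z/∂y = −n_y/n_z = 0.876544865.
Intercept c from Pick A: 608 + 178320.86 − 3750809.98 = −3571881.12.
At (429448, 4279373): z_contact = −178555.78 + 3751062.43 − 3571881.12 = 625.53 m.
Depth below ground = 697.5 − 625.53 = 72.0 m.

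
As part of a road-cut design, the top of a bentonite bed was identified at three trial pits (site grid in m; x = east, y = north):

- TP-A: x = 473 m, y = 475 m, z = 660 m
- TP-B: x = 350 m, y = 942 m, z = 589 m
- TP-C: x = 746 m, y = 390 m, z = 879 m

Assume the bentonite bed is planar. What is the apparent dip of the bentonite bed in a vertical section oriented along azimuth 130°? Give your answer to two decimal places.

Two edge vectors: TP-A→TP-B = (-123, 467, -71), TP-A→TP-C = (273, -85, 219).
Normal n = (TP-A→TP-B) × (TP-A→TP-C) = (96238, 7554, -117036).
So ∂z/∂x = −n_x/n_z = 0.82229 and ∂z/∂y = −n_y/n_z = 0.06454.
Unit vector along 130° is (sin 130°, cos 130°) = (0.7660, -0.6428).
Slope in that direction = a·(0.7660) + b·(-0.6428) = 0.58843.
Apparent dip = arctan|0.58843| = 30.47° (true dip is 39.5°, so apparent ≤ true as expected).

30.47°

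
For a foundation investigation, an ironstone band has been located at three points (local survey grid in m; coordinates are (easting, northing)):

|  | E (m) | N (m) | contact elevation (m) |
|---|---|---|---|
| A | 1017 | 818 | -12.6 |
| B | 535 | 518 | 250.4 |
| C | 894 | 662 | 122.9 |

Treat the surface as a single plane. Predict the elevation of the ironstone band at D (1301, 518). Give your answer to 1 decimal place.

242.8 m

Two edge vectors: A→B = (-482, -300, 263), A→C = (-123, -156, 135.5).
Normal n = (A→B) × (A→C) = (378, 32962, 38292).
So ∂z/∂E = −n_x/n_z = −0.009872 and ∂z/∂N = −n_y/n_z = −0.860806.
Intercept c from A: -12.6 + 10.04 + 704.14 = 701.58.
At (1301, 518): z = −12.8 − 445.9 + 701.58 = 242.8 m.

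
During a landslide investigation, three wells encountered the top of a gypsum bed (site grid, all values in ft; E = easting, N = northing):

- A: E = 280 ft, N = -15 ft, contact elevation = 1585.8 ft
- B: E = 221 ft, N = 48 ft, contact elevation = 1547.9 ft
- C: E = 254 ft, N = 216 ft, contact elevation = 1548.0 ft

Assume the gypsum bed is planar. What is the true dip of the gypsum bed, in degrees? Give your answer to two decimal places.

Let the plane be z = a·E + b·N + c.
B−A: −59a + 63b = −37.9;  C−A: −26a + 231b = −37.8.
Solving gives a = 0.53152, b = −0.10381.
Gradient magnitude |∇z| = √(a² + b²) = √(0.28252 + 0.01078) = 0.54157.
True dip = arctan(0.54157) = 28.44°, dipping toward W (azimuth ≈ 281°).

28.44°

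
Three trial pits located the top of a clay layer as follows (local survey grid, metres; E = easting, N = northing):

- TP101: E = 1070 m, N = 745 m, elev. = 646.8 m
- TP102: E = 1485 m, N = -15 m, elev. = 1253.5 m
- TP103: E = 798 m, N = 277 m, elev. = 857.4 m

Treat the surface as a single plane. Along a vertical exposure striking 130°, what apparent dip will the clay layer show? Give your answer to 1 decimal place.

Two edge vectors: TP101→TP102 = (415, -760, 606.7), TP101→TP103 = (-272, -468, 210.6).
Normal n = (TP101→TP102) × (TP101→TP103) = (123879.6, -252421.4, -400940).
So ∂z/∂E = −n_x/n_z = 0.30897 and ∂z/∂N = −n_y/n_z = −0.62957.
Unit vector along 130° is (sin 130°, cos 130°) = (0.7660, -0.6428).
Slope in that direction = a·(0.7660) + b·(-0.6428) = 0.64137.
Apparent dip = arctan|0.64137| = 32.7° (true dip is 35.0°, so apparent ≤ true as expected).

32.7°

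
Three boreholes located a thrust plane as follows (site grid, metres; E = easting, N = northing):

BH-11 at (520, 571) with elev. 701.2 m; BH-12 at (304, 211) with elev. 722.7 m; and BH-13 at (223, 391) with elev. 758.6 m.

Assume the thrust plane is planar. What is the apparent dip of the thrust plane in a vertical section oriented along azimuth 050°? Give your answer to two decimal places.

Two edge vectors: BH-11→BH-12 = (-216, -360, 21.5), BH-11→BH-13 = (-297, -180, 57.4).
Normal n = (BH-11→BH-12) × (BH-11→BH-13) = (-16794, 6012.9, -68040).
So ∂z/∂E = −n_x/n_z = −0.24683 and ∂z/∂N = −n_y/n_z = 0.08837.
Unit vector along 050° is (sin 50°, cos 50°) = (0.7660, 0.6428).
Slope in that direction = a·(0.7660) + b·(0.6428) = −0.13227.
Apparent dip = arctan|0.13227| = 7.54° (true dip is 14.7°, so apparent ≤ true as expected).

7.54°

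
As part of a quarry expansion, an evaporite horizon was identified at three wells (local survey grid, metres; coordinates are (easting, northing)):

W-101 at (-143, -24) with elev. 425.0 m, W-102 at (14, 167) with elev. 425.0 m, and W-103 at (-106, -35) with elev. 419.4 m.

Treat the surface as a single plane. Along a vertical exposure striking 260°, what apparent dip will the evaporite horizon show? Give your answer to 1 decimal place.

Let the plane be z = a·E + b·N + c.
W-102−W-101: 157a + 191b = 0;  W-103−W-101: 37a − 11b = −5.6.
Solving gives a = −0.12163, b = 0.09998.
Unit vector along 260° is (sin 260°, cos 260°) = (-0.9848, -0.1736).
Slope in that direction = a·(-0.9848) + b·(-0.1736) = 0.10242.
Apparent dip = arctan|0.10242| = 5.8° (true dip is 8.9°, so apparent ≤ true as expected).

5.8°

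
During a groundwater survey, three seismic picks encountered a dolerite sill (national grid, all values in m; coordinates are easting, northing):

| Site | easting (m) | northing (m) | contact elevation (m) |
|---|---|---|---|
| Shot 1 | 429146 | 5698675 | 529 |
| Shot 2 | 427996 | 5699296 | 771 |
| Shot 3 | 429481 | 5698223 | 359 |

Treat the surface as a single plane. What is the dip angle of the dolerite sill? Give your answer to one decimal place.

Let the plane be z = a·easting + b·northing + c.
Shot 2−Shot 1: −1150a + 621b = 242;  Shot 3−Shot 1: 335a − 452b = −170.
Solving gives a = −0.01223, b = 0.36704.
Gradient magnitude |∇z| = √(a² + b²) = √(0.00015 + 0.13472) = 0.36724.
True dip = arctan(0.36724) = 20.2°, dipping toward S (azimuth ≈ 178°).

20.2°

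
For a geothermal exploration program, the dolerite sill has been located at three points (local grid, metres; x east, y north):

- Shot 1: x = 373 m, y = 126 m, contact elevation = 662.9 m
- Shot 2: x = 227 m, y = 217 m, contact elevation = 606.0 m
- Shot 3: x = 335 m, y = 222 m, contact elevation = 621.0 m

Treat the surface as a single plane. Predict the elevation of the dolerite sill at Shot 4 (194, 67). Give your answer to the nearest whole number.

657 m

Let the plane be z = a·x + b·y + c.
Shot 2−Shot 1: −146a + 91b = −56.9;  Shot 3−Shot 1: −38a + 96b = −41.9.
Solving gives a = 0.15623, b = −0.37462.
Then c = 662.9 − a·373 − b·126 = 651.83.
At (194, 67): z = 30.3 − 25.1 + 651.83 = 657.0 m.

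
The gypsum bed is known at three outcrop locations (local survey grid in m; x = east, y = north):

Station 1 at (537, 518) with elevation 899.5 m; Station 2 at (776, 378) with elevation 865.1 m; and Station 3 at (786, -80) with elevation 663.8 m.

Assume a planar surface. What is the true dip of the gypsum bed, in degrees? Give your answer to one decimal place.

24.5°

Let the plane be z = a·x + b·y + c.
Station 2−Station 1: 239a − 140b = −34.4;  Station 3−Station 1: 249a − 598b = −235.7.
Solving gives a = 0.11500, b = 0.44203.
Gradient magnitude |∇z| = √(a² + b²) = √(0.01322 + 0.19539) = 0.45674.
True dip = arctan(0.45674) = 24.5°, dipping toward SSW (azimuth ≈ 195°).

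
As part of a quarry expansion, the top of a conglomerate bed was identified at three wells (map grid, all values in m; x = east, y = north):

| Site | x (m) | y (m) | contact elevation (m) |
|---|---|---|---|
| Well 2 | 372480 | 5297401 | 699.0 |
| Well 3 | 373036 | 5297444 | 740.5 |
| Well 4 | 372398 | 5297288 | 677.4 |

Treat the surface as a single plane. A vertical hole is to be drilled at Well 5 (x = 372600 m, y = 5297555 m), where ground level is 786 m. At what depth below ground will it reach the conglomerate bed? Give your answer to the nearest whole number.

57 m

Two edge vectors: Well 2→Well 3 = (556, 43, 41.5), Well 2→Well 4 = (-82, -113, -21.6).
Normal n = (Well 2→Well 3) × (Well 2→Well 4) = (3760.7, 8606.6, -59302).
So ∂z/∂x = −n_x/n_z = 0.06341607 and ∂z/∂y = −n_y/n_z = 0.14513170.
Intercept c from Well 2: 699 − 23621.22 − 768820.81 = −791743.03.
At (372600, 5297555): z_contact = 23628.8 + 768843.2 − 791743.03 = 729.0 m.
Depth below ground = 786 − 729.0 = 57 m.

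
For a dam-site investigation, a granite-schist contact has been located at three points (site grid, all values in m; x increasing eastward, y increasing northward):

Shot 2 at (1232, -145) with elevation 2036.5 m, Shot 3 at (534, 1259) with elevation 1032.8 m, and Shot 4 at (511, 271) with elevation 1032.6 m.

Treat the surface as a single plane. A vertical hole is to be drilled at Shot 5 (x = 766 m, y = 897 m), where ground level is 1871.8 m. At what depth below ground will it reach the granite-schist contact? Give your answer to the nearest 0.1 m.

Two edge vectors: Shot 2→Shot 3 = (-698, 1404, -1003.7), Shot 2→Shot 4 = (-721, 416, -1003.9).
Normal n = (Shot 2→Shot 3) × (Shot 2→Shot 4) = (-991936.4, 22945.5, 721916).
So ∂z/∂x = −n_x/n_z = 1.374033 and ∂z/∂y = −n_y/n_z = −0.031784.
Intercept c from Shot 2: 2036.5 − 1692.81 − 4.61 = 339.08.
At (766, 897): z_contact = 1052.51 − 28.51 + 339.08 = 1363.08 m.
Depth below ground = 1871.8 − 1363.08 = 508.7 m.

508.7 m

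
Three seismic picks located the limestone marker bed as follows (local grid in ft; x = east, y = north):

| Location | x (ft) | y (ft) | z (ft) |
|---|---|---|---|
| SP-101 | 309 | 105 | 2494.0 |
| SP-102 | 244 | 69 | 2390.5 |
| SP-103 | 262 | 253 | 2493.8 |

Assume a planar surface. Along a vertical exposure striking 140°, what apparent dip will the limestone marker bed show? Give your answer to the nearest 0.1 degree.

Two edge vectors: SP-101→SP-102 = (-65, -36, -103.5), SP-101→SP-103 = (-47, 148, -0.2).
Normal n = (SP-101→SP-102) × (SP-101→SP-103) = (15325.2, 4851.5, -11312).
So ∂z/∂x = −n_x/n_z = 1.35477 and ∂z/∂y = −n_y/n_z = 0.42888.
Unit vector along 140° is (sin 140°, cos 140°) = (0.6428, -0.7660).
Slope in that direction = a·(0.6428) + b·(-0.7660) = 0.54229.
Apparent dip = arctan|0.54229| = 28.5° (true dip is 54.9°, so apparent ≤ true as expected).

28.5°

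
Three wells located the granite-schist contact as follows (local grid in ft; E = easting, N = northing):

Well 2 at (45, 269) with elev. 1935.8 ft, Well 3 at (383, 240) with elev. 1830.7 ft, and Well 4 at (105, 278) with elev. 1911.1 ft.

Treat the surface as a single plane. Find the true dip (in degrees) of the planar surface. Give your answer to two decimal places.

Let the plane be z = a·E + b·N + c.
Well 3−Well 2: 338a − 29b = −105.1;  Well 4−Well 2: 60a + 9b = −24.7.
Solving gives a = −0.34760, b = −0.42714.
Gradient magnitude |∇z| = √(a² + b²) = √(0.12082 + 0.18245) = 0.55070.
True dip = arctan(0.55070) = 28.84°, dipping toward NE (azimuth ≈ 039°).

28.84°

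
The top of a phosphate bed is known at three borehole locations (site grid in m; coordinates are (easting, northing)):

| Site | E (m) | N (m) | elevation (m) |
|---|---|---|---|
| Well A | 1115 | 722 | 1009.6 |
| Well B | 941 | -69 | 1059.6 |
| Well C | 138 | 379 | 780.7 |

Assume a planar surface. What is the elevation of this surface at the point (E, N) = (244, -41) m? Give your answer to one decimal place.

862.4 m

Two edge vectors: Well A→Well B = (-174, -791, 50), Well A→Well C = (-977, -343, -228.9).
Normal n = (Well A→Well B) × (Well A→Well C) = (198209.9, -88678.6, -713125).
So ∂z/∂E = −n_x/n_z = 0.277946 and ∂z/∂N = −n_y/n_z = −0.124352.
Intercept c from Well A: 1009.6 − 309.91 + 89.78 = 789.47.
At (244, -41): z = 67.8 + 5.1 + 789.47 = 862.4 m.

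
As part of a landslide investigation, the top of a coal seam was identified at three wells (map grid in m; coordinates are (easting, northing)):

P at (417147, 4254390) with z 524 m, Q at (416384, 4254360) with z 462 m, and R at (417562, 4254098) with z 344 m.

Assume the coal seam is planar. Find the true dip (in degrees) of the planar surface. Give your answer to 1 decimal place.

Two edge vectors: P→Q = (-763, -30, -62), P→R = (415, -292, -180).
Normal n = (P→Q) × (P→R) = (-12704, -163070, 235246).
So ∂z/∂E = −n_x/n_z = 0.05400 and ∂z/∂N = −n_y/n_z = 0.69319.
Gradient magnitude |∇z| = √(a² + b²) = √(0.00292 + 0.48051) = 0.69529.
True dip = arctan(0.69529) = 34.8°, dipping toward S (azimuth ≈ 184°).

34.8°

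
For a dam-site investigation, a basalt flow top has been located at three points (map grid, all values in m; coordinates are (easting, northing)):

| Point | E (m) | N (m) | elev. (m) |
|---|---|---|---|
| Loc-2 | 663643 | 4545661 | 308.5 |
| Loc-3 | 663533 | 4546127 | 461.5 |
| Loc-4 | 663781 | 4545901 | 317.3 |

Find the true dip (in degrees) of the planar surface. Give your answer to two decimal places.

Two edge vectors: Loc-2→Loc-3 = (-110, 466, 153), Loc-2→Loc-4 = (138, 240, 8.8).
Normal n = (Loc-2→Loc-3) × (Loc-2→Loc-4) = (-32619.2, 22082, -90708).
So ∂z/∂E = −n_x/n_z = −0.35961 and ∂z/∂N = −n_y/n_z = 0.24344.
Gradient magnitude |∇z| = √(a² + b²) = √(0.12932 + 0.05926) = 0.43426.
True dip = arctan(0.43426) = 23.47°, dipping toward SE (azimuth ≈ 124°).

23.47°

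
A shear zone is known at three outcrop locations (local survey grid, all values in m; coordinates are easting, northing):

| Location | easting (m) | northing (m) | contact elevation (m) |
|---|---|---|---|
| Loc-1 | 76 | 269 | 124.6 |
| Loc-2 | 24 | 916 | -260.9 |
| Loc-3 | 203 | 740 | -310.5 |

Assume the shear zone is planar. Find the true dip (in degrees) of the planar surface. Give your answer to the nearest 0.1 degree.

49.1°

Let the plane be z = a·easting + b·northing + c.
Loc-2−Loc-1: −52a + 647b = −385.5;  Loc-3−Loc-1: 127a + 471b = −435.1.
Solving gives a = −0.93698, b = −0.67113.
Gradient magnitude |∇z| = √(a² + b²) = √(0.87793 + 0.45042) = 1.15254.
True dip = arctan(1.15254) = 49.1°, dipping toward NE (azimuth ≈ 054°).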